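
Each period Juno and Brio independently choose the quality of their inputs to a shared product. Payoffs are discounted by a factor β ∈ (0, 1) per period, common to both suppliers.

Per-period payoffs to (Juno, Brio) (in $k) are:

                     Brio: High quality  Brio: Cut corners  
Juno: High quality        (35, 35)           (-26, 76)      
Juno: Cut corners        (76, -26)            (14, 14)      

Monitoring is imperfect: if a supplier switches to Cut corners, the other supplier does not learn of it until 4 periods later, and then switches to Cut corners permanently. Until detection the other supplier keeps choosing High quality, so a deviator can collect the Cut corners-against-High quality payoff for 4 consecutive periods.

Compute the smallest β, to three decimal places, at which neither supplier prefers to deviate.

0.902

Deviating for the 4 undetected periods gains 76−35 = 41 per period over cooperation, then loses 35−14 = 21 per period forever once punishment starts.
Gain: 41(1 + β + … + β^3); loss: 21·β^4/(1−β).
No profitable deviation ⇔ 41(1−β^4) ≤ 21·β^4, i.e. β^4 ≥ 41/(41+21) = 41/62.
Hence β ≥ (41/62)^(1/4) ≈ 0.902.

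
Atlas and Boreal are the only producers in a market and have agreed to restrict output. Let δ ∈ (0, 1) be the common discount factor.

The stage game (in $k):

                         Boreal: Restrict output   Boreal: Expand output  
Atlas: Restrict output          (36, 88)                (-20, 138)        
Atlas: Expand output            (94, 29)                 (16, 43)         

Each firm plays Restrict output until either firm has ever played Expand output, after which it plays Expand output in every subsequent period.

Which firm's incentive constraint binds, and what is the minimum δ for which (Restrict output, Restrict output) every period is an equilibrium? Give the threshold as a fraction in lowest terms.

Atlas: cooperation gives 36 each period; deviation gives 94 once then 16 forever.
  36/(1−δ) ≥ 94 + 16δ/(1−δ) ⇒ δ ≥ 58/78 = 29/39.
Boreal: cooperation gives 88 each period; deviation gives 138 once then 43 forever.
  δ ≥ 50/95 = 10/19.
Both must hold, so the binding constraint is Atlas's: δ ≥ 29/39.

Atlas; δ ≥ 29/39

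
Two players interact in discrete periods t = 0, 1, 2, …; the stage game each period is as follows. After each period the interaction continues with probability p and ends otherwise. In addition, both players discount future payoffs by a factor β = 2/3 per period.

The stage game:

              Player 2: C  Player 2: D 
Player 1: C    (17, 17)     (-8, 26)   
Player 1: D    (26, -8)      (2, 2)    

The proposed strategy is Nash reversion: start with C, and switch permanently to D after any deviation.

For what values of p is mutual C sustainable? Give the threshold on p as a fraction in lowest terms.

With continuation probability p and discount β, the effective per-period discount factor is βp.
Grim-trigger IC: βp ≥ (26−17)/(26−2) = 3/8.
So p ≥ (3/8)/(2/3) = 9/16.

9/16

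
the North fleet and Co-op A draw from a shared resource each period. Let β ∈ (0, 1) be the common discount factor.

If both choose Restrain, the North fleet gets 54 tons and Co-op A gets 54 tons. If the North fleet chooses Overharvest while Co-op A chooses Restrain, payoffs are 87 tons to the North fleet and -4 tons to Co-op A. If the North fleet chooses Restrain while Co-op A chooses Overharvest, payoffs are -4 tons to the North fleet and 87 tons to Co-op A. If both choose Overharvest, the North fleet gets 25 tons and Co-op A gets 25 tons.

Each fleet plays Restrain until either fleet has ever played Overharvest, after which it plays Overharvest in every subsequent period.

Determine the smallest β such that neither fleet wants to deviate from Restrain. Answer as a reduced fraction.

33/62

Cooperation forever yields 54 each period: 54/(1−β).
Deviating yields 87 once, then 25 forever: 87 + 25β/(1−β).
No profitable deviation requires 54/(1−β) ≥ 87 + 25β/(1−β).
Multiplying by (1−β): 54 ≥ 87(1−β) + 25β = 87 − 62β.
So 62β ≥ 33, i.e. β ≥ 33/62.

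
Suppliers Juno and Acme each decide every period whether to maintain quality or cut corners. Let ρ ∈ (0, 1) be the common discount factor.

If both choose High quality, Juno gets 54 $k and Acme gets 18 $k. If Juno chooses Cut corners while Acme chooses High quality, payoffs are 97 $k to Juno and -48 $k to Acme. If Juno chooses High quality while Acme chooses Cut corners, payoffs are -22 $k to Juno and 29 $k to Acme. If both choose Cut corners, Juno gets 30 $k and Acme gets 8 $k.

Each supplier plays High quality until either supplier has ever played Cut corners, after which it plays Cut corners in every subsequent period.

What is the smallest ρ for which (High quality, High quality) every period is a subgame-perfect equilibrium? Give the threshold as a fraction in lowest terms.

43/67

Juno's threshold: (97−54)/(97−30) = 43/67.
Acme's threshold: (29−18)/(29−8) = 11/21.
43/67 > 11/21, so Juno binds and ρ* = 43/67.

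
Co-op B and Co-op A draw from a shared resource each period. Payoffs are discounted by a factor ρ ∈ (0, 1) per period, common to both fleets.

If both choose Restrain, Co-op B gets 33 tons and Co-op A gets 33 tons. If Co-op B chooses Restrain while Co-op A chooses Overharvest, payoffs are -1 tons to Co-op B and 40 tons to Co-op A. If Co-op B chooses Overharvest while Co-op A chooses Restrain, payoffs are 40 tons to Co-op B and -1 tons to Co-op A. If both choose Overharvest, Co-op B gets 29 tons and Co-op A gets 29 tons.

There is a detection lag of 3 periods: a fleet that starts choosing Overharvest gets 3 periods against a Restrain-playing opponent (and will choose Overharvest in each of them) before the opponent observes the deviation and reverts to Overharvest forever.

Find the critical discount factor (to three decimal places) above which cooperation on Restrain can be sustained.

0.860

The best deviation is to choose Overharvest for all 3 undetected periods, earning 40 each, then 29 forever once detected.
Deviation value: 40(1−ρ^3)/(1−ρ) + 29ρ^3/(1−ρ); cooperation value: 33/(1−ρ).
IC: 33 ≥ 40(1−ρ^3) + 29ρ^3 = 40 − 11ρ^3.
So ρ^3 ≥ 7/11, giving ρ ≥ (7/11)^(1/3) ≈ 0.860.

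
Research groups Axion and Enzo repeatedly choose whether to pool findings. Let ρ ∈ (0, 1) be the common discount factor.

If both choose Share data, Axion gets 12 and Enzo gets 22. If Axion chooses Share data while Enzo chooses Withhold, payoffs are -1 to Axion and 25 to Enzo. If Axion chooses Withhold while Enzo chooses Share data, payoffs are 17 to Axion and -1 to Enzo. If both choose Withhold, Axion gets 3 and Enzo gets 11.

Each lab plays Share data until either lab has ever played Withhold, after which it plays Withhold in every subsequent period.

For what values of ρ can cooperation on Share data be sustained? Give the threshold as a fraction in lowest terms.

Axion's threshold: (17−12)/(17−3) = 5/14.
Enzo's threshold: (25−22)/(25−11) = 3/14.
5/14 > 3/14, so Axion binds and ρ* = 5/14.

5/14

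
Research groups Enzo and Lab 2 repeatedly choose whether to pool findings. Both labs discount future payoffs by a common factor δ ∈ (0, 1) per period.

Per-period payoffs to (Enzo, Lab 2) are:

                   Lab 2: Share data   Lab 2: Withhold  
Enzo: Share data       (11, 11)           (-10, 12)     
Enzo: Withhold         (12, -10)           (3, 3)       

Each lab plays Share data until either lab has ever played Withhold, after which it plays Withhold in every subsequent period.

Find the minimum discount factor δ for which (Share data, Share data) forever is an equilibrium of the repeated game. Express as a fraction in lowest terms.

1/9

Under grim trigger the critical discount factor is (T−C)/(T−P) with T = 12, C = 11, P = 3.
δ* = (12−11)/(12−3) = 1/9.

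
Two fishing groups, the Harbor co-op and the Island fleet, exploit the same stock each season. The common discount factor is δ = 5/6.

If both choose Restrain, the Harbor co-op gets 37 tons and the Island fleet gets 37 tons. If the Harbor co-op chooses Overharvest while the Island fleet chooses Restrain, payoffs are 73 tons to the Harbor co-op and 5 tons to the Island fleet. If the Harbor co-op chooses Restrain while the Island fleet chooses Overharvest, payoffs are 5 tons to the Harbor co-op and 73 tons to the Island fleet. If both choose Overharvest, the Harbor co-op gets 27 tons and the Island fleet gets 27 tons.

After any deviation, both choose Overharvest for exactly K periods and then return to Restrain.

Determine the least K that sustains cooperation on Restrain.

7

No profitable deviation requires (37−27)(δ+…+δ^K) ≥ 73−37, i.e. δ+…+δ^K ≥ 18/5 ≈ 3.6000.
With δ = 5/6, the partial sums are K=1: 0.8333, K=2: 1.5278, …, K=5: 2.9906, K=6: 3.3255, K=7: 3.6046.
K = 7 is the first length at which the sum reaches 3.6000.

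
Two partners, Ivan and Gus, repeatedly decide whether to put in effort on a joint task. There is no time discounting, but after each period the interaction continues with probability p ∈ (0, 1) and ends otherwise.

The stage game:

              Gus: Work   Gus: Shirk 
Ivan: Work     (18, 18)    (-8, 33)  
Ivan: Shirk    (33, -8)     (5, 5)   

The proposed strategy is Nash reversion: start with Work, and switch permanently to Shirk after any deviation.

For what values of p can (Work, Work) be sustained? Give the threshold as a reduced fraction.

15/28

Expected cooperation value is 18 + p·18 + p²·18 + … = 18/(1−p); deviation gives 33 + p·5/(1−p).
18 ≥ 33(1−p) + 5p ⇒ 28p ≥ 15 ⇒ p ≥ 15/28.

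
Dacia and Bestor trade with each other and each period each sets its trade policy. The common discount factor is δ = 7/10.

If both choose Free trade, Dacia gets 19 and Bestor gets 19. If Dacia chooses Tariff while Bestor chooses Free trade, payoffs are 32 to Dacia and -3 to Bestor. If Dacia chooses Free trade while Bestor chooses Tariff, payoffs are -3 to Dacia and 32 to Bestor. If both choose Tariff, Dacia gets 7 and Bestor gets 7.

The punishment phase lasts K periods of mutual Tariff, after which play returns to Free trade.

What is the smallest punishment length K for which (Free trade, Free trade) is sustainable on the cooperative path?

No profitable deviation requires (19−7)(δ+…+δ^K) ≥ 32−19, i.e. δ+…+δ^K ≥ 13/12 ≈ 1.0833.
With δ = 7/10, the partial sums are K=1: 0.7000, K=2: 1.1900.
K = 2 is the first length at which the sum reaches 1.0833.

2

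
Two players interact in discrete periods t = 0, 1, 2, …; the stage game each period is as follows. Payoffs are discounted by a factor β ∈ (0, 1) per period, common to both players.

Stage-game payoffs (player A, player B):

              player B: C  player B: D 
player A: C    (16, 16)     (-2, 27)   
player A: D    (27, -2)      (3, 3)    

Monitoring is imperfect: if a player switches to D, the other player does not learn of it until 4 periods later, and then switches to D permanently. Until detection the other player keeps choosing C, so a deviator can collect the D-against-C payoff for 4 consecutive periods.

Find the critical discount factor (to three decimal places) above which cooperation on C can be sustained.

0.823

The best deviation is to choose D for all 4 undetected periods, earning 27 each, then 3 forever once detected.
Deviation value: 27(1−β^4)/(1−β) + 3β^4/(1−β); cooperation value: 16/(1−β).
IC: 16 ≥ 27(1−β^4) + 3β^4 = 27 − 24β^4.
So β^4 ≥ 11/24, giving β ≥ (11/24)^(1/4) ≈ 0.823.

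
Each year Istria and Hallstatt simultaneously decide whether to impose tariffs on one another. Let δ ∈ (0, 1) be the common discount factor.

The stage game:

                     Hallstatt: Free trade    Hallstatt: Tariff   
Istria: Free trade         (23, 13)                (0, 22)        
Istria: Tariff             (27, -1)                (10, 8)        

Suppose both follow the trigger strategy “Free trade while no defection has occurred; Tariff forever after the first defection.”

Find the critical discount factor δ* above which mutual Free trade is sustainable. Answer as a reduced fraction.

Istria: cooperation gives 23 each period; deviation gives 27 once then 10 forever.
  23/(1−δ) ≥ 27 + 10δ/(1−δ) ⇒ δ ≥ 4/17.
Hallstatt: cooperation gives 13 each period; deviation gives 22 once then 8 forever.
  δ ≥ 9/14.
Both must hold, so the binding constraint is Hallstatt's: δ ≥ 9/14.

9/14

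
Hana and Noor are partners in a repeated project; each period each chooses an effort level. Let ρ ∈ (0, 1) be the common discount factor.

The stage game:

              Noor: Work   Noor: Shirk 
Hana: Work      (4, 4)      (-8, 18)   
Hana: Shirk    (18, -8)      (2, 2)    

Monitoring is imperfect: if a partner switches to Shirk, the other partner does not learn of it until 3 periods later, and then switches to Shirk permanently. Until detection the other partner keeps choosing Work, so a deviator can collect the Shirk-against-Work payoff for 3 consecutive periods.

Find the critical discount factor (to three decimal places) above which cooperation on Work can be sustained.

0.956

A deviator earns 18 for 3 periods, then 2 forever; cooperating earns 4 forever. Multiplying the IC by (1−ρ):
4 ≥ 18(1−ρ^3) + 2ρ^3, so 16·ρ^3 ≥ 14 and ρ^3 ≥ 7/8.
ρ ≥ (7/8)^(1/3) ≈ 0.956.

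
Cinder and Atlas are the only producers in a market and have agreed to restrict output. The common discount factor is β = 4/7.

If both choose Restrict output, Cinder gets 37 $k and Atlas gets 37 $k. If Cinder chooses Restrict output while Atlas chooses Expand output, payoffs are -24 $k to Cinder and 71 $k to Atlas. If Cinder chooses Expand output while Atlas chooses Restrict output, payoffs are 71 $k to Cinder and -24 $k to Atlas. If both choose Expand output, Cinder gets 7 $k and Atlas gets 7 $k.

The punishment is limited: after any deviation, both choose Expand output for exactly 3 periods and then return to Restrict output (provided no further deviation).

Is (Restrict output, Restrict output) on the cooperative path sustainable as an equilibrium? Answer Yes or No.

No

IC: β+…+β^3 ≥ (71−37)/(37−7) = 17/15.
At β = 4/7: partial sum = 1.0845 < 1.1333. Cooperation not sustainable.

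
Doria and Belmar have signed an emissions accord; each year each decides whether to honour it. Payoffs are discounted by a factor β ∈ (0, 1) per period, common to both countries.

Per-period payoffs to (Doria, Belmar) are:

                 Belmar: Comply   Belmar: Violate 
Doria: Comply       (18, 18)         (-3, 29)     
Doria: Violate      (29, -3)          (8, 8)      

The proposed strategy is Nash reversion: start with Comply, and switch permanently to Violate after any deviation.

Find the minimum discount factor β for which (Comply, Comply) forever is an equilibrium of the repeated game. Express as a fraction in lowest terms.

11/21

Under grim trigger the critical discount factor is (T−C)/(T−P) with T = 29, C = 18, P = 8.
β* = (29−18)/(29−8) = 11/21.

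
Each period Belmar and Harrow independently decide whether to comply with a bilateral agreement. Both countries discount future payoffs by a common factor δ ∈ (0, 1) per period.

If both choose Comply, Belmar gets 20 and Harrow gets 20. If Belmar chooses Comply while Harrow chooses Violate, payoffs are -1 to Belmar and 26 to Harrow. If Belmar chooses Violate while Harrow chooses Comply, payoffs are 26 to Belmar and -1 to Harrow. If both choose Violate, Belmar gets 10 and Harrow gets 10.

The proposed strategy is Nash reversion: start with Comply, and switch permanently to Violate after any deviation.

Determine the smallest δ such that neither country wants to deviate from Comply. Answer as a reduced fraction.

Under grim trigger the critical discount factor is (T−C)/(T−P) with T = 26, C = 20, P = 10.
δ* = (26−20)/(26−10) = 6/16 = 3/8.

3/8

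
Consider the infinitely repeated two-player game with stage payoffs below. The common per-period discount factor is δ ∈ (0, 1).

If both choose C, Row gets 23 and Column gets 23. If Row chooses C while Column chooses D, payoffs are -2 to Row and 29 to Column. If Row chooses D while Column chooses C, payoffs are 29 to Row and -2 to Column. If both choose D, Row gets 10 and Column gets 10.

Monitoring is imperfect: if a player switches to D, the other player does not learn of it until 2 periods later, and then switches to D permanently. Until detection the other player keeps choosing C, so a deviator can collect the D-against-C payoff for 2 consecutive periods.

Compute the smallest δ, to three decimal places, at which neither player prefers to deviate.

A deviator earns 29 for 2 periods, then 10 forever; cooperating earns 23 forever. Multiplying the IC by (1−δ):
23 ≥ 29(1−δ^2) + 10δ^2, so 19·δ^2 ≥ 6 and δ^2 ≥ 6/19.
δ ≥ (6/19)^(1/2) ≈ 0.562.

0.562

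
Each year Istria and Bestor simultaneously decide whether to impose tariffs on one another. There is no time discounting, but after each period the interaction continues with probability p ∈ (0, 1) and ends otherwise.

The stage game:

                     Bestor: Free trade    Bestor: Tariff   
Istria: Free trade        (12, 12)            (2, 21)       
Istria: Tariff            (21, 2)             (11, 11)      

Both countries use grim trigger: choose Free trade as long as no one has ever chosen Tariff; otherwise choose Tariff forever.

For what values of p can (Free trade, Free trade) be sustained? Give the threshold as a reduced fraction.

Expected cooperation value is 12 + p·12 + p²·12 + … = 12/(1−p); deviation gives 21 + p·11/(1−p).
12 ≥ 21(1−p) + 11p ⇒ 10p ≥ 9 ⇒ p ≥ 9/10.

9/10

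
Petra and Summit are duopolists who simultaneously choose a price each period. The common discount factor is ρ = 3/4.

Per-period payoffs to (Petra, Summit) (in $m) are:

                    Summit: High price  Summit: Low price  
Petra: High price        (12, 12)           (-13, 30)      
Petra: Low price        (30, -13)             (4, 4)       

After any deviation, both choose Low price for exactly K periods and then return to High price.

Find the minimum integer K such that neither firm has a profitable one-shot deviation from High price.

IC: ρ(1−ρ^K)/(1−ρ) ≥ (30−12)/(12−4) = 9/4.
With ρ = 3/4: need 1 − ρ^K ≥ 9/4·(1−3/4)/(3/4), i.e. ρ^K ≤ 0.2500.
Since (3/4)^4 = 0.3164 and (3/4)^5 = 0.2373, the smallest such K is 5.

5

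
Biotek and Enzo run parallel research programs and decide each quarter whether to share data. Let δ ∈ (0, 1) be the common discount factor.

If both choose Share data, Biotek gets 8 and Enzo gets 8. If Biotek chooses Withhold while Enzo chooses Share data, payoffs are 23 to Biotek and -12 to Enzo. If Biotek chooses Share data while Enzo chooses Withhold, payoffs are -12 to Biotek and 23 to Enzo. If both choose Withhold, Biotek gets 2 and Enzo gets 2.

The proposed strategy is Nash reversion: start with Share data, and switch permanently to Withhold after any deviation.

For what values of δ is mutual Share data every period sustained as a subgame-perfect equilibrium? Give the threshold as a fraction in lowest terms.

5/7

One-period gain from deviating is 23 − 8 = 15. The loss is 8 − 2 = 6 in every subsequent period, with present value 6·δ/(1−δ).
Deviation is unprofitable when 6·δ/(1−δ) ≥ 15, i.e. δ/(1−δ) ≥ 5/2.
Equivalently δ ≥ 15/(15+6) = 5/7.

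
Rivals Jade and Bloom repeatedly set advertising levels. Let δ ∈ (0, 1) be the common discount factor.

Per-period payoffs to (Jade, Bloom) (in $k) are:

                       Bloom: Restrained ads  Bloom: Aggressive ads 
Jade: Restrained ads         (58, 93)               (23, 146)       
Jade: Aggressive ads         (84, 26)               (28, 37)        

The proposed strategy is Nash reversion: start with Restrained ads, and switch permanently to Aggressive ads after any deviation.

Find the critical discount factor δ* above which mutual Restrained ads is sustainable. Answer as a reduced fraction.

53/109

Jade's threshold: (84−58)/(84−28) = 13/28.
Bloom's threshold: (146−93)/(146−37) = 53/109.
13/28 < 53/109, so Bloom binds and δ* = 53/109.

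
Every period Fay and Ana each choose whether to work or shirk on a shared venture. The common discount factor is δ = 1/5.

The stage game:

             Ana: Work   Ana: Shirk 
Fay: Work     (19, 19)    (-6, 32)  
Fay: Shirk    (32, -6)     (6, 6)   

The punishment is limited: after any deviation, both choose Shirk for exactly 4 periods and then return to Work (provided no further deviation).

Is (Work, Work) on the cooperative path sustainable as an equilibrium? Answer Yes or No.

A one-shot deviation gives 32 now, then 6 for 4 periods, then back to 19.
Gain from deviating: (32−19) today; loss: (19−6) in each of the next 4 periods.
No-deviation condition: (19−6)(δ+…+δ^4) ≥ 32−19, i.e. δ+…+δ^4 ≥ 1.
At δ = 1/5: δ+…+δ^4 = 0.2496 < 1.0000.
So cooperation is not sustainable.

No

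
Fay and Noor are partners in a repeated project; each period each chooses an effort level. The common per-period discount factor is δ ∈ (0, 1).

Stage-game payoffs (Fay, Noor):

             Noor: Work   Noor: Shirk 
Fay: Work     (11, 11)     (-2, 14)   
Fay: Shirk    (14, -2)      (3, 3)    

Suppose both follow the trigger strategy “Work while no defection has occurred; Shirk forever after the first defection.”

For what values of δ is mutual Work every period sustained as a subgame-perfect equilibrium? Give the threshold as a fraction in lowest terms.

3/11

11/(1−δ) ≥ 14 + 3δ/(1−δ)
11 ≥ 14 − 11δ
δ ≥ 3/11.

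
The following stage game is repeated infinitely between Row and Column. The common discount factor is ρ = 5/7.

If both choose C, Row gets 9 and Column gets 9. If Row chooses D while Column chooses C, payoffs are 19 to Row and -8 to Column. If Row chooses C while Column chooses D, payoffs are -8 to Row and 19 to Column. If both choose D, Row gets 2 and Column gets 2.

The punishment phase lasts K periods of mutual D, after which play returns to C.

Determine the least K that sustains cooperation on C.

IC: ρ(1−ρ^K)/(1−ρ) ≥ (19−9)/(9−2) = 10/7.
With ρ = 5/7: need 1 − ρ^K ≥ 10/7·(1−5/7)/(5/7), i.e. ρ^K ≤ 0.4286.
Since (5/7)^2 = 0.5102 and (5/7)^3 = 0.3644, the smallest such K is 3.

3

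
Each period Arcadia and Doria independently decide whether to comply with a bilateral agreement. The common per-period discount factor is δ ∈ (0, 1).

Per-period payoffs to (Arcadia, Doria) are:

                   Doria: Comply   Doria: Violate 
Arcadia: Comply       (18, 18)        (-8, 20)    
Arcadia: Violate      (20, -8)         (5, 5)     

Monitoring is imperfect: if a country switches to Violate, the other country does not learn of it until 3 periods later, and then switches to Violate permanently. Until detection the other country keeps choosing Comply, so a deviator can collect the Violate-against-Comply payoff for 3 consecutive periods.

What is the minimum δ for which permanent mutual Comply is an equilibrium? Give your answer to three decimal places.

0.511

A deviator earns 20 for 3 periods, then 5 forever; cooperating earns 18 forever. Multiplying the IC by (1−δ):
18 ≥ 20(1−δ^3) + 5δ^3, so 15·δ^3 ≥ 2 and δ^3 ≥ 2/15.
δ ≥ (2/15)^(1/3) ≈ 0.511.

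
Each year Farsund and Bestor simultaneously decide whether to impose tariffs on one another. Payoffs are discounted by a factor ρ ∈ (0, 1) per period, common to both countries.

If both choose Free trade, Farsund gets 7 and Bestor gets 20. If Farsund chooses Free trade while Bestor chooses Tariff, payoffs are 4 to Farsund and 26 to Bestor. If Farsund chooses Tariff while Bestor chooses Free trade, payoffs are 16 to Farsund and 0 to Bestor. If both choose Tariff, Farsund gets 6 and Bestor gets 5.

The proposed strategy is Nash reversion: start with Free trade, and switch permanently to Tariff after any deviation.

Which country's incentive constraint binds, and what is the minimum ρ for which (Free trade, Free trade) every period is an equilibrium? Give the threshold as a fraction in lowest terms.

For Farsund: deviation gain 16−7 = 9, per-period punishment loss 7−6 = 1. IC gives ρ ≥ 9/10.
For Bestor: gain 6, loss 15 per period, so ρ ≥ 6/21 = 2/7.
The tighter constraint is Farsund's, so cooperation needs ρ ≥ 9/10.

Farsund; ρ ≥ 9/10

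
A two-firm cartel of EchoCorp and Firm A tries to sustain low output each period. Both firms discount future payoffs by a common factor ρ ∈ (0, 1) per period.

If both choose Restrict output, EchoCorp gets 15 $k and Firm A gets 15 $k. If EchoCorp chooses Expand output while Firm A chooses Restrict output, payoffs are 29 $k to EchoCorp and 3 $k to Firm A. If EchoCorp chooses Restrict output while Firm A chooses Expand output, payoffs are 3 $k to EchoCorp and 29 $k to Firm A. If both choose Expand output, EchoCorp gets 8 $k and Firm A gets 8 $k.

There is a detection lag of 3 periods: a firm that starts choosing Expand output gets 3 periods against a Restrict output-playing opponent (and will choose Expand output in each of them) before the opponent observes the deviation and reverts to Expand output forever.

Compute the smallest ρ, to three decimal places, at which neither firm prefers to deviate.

A deviator earns 29 for 3 periods, then 8 forever; cooperating earns 15 forever. Multiplying the IC by (1−ρ):
15 ≥ 29(1−ρ^3) + 8ρ^3, so 21·ρ^3 ≥ 14 and ρ^3 ≥ 2/3.
ρ ≥ (2/3)^(1/3) ≈ 0.874.

0.874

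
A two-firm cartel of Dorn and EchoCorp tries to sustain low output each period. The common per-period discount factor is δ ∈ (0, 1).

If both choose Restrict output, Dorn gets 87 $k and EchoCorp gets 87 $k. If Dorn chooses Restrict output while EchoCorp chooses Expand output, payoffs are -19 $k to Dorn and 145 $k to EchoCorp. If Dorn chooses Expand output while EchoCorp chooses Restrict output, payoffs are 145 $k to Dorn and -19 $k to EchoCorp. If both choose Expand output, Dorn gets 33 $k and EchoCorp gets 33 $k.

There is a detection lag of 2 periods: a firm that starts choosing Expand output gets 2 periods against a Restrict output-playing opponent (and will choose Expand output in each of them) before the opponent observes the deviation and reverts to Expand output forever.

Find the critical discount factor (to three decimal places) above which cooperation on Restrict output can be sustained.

0.720

The best deviation is to choose Expand output for all 2 undetected periods, earning 145 each, then 33 forever once detected.
Deviation value: 145(1−δ^2)/(1−δ) + 33δ^2/(1−δ); cooperation value: 87/(1−δ).
IC: 87 ≥ 145(1−δ^2) + 33δ^2 = 145 − 112δ^2.
So δ^2 ≥ 58/112 = 29/56, giving δ ≥ (29/56)^(1/2) ≈ 0.720.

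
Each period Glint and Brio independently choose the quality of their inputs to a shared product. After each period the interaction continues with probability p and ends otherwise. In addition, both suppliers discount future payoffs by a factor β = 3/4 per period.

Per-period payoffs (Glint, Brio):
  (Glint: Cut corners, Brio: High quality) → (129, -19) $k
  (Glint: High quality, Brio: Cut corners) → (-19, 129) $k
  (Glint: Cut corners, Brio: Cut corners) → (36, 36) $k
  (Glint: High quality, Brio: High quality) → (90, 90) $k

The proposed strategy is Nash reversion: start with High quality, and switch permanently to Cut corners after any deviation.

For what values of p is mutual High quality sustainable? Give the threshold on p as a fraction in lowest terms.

Expected continuation weight on next period's payoff is β·p = 3/4·p, which plays the role of the discount factor.
Cooperation requires 3/4·p ≥ (129−90)/(129−36) = 13/31, hence p ≥ 52/93.

52/93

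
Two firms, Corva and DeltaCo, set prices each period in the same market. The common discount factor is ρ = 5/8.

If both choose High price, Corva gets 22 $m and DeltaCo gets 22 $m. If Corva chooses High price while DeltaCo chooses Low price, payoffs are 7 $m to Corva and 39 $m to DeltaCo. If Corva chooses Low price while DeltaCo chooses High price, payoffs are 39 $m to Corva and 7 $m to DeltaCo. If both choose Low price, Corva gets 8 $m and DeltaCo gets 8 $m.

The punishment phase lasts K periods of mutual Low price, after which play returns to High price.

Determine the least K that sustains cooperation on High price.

3

IC: ρ(1−ρ^K)/(1−ρ) ≥ (39−22)/(22−8) = 17/14.
With ρ = 5/8: need 1 − ρ^K ≥ 17/14·(1−5/8)/(5/8), i.e. ρ^K ≤ 0.2714.
Since (5/8)^2 = 0.3906 and (5/8)^3 = 0.2441, the smallest such K is 3.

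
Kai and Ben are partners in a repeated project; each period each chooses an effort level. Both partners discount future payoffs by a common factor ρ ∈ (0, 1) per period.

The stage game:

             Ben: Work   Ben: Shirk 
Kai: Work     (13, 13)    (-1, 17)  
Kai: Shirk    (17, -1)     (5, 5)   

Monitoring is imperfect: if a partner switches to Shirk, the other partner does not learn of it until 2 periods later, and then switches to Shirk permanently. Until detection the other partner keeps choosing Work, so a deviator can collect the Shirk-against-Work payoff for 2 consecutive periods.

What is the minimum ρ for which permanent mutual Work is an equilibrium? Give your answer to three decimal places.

0.577

The best deviation is to choose Shirk for all 2 undetected periods, earning 17 each, then 5 forever once detected.
Deviation value: 17(1−ρ^2)/(1−ρ) + 5ρ^2/(1−ρ); cooperation value: 13/(1−ρ).
IC: 13 ≥ 17(1−ρ^2) + 5ρ^2 = 17 − 12ρ^2.
So ρ^2 ≥ 4/12 = 1/3, giving ρ ≥ (1/3)^(1/2) ≈ 0.577.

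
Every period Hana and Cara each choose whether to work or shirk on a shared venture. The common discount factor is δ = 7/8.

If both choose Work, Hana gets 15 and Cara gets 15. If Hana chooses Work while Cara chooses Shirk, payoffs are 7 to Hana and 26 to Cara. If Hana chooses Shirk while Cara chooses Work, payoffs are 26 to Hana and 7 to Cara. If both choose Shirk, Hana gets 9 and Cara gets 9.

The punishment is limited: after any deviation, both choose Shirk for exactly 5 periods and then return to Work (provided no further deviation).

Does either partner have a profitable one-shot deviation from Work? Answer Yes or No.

Comparing payoff streams over the 6 periods until play realigns: cooperate → 15(1+δ+…+δ^5); deviate → 26 + 9(δ+…+δ^5).
Cooperation is sustained iff (15−9)(δ+…+δ^5) ≥ 26−15.
δ+…+δ^5 = 7/8·(1−(7/8)^5)/(1−7/8) = 3.4096, and (26−15)/(15−9) = 1.8333.
3.4096 ≥ 1.8333, so cooperation is sustainable.

No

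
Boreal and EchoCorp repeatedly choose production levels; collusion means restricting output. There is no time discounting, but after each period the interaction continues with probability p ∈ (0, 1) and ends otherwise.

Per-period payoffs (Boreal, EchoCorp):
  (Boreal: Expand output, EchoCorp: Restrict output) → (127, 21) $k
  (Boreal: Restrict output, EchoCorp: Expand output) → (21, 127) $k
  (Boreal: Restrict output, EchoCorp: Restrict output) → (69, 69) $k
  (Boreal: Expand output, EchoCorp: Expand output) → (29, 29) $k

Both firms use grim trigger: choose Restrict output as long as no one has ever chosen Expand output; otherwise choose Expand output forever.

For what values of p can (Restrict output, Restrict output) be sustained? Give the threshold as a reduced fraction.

29/49

Expected cooperation value is 69 + p·69 + p²·69 + … = 69/(1−p); deviation gives 127 + p·29/(1−p).
69 ≥ 127(1−p) + 29p ⇒ 98p ≥ 58 ⇒ p ≥ 58/98 = 29/49.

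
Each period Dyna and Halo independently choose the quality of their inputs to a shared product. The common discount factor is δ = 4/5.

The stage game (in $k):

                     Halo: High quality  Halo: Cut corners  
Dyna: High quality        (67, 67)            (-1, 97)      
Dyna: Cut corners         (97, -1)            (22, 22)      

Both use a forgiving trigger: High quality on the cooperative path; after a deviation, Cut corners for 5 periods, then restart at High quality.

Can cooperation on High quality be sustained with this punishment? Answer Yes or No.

Yes

IC: δ+…+δ^5 ≥ (97−67)/(67−22) = 2/3.
At δ = 4/5: partial sum = 2.6893 ≥ 0.6667. Cooperation sustainable.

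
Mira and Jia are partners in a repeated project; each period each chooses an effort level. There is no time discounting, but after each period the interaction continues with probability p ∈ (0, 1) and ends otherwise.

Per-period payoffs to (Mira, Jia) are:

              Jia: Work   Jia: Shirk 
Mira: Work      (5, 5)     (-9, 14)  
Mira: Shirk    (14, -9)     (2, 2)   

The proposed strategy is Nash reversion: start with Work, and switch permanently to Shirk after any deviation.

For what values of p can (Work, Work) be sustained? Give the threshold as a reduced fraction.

3/4

Expected cooperation value is 5 + p·5 + p²·5 + … = 5/(1−p); deviation gives 14 + p·2/(1−p).
5 ≥ 14(1−p) + 2p ⇒ 12p ≥ 9 ⇒ p ≥ 9/12 = 3/4.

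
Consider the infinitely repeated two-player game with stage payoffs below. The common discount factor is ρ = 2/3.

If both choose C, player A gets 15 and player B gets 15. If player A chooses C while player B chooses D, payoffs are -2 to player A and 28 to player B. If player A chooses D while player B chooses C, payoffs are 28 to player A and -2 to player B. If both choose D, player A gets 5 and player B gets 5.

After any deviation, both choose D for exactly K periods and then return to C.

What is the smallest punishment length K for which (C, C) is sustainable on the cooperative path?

3

Need Σ_{k=1}^{K} ρ^k ≥ (28−15)/(15−5) = 1.3000 at ρ = 2/3.
At K = 2 the sum is 1.1111 < 1.3000; at K = 3 it is 1.4074 ≥ 1.3000.
So the minimum punishment length is K = 3.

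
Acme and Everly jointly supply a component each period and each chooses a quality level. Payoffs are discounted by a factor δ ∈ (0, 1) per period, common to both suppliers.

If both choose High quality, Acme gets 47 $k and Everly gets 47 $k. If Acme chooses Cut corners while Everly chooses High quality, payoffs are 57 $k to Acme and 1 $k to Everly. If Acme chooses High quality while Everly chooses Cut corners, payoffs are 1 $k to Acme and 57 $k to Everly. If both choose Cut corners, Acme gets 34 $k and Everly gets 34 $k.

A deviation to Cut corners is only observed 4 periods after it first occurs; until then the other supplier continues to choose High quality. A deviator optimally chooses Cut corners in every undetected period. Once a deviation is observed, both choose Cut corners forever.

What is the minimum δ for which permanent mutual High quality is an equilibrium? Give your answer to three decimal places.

A deviator earns 57 for 4 periods, then 34 forever; cooperating earns 47 forever. Multiplying the IC by (1−δ):
47 ≥ 57(1−δ^4) + 34δ^4, so 23·δ^4 ≥ 10 and δ^4 ≥ 10/23.
δ ≥ (10/23)^(1/4) ≈ 0.812.

0.812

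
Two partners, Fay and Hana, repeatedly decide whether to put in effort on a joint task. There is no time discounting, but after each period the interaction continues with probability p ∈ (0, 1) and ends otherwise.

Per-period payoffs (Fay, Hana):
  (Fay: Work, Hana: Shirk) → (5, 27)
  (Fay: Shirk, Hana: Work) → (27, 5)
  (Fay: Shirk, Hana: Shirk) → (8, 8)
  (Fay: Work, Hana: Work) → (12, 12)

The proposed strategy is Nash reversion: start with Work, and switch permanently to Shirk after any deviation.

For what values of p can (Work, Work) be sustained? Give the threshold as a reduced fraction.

15/19

Expected cooperation value is 12 + p·12 + p²·12 + … = 12/(1−p); deviation gives 27 + p·8/(1−p).
12 ≥ 27(1−p) + 8p ⇒ 19p ≥ 15 ⇒ p ≥ 15/19.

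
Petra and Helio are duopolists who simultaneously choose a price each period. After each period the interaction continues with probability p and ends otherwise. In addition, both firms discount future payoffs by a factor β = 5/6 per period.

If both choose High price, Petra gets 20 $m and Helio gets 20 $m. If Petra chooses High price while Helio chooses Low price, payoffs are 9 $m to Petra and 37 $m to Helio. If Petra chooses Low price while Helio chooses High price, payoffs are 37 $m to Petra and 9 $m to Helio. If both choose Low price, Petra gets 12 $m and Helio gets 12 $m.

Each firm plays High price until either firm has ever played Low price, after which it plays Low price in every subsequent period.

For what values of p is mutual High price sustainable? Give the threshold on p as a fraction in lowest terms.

102/125

With continuation probability p and discount β, the effective per-period discount factor is βp.
Grim-trigger IC: βp ≥ (37−20)/(37−12) = 17/25.
So p ≥ (17/25)/(5/6) = 102/125.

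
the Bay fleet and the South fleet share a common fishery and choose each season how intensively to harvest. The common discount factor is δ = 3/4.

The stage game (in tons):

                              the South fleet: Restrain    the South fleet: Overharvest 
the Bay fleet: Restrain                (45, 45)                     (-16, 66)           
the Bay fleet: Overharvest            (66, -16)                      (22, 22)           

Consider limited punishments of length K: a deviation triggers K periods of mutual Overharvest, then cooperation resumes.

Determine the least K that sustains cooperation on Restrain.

2

No profitable deviation requires (45−22)(δ+…+δ^K) ≥ 66−45, i.e. δ+…+δ^K ≥ 21/23 ≈ 0.9130.
With δ = 3/4, the partial sums are K=1: 0.7500, K=2: 1.3125.
K = 2 is the first length at which the sum reaches 0.9130.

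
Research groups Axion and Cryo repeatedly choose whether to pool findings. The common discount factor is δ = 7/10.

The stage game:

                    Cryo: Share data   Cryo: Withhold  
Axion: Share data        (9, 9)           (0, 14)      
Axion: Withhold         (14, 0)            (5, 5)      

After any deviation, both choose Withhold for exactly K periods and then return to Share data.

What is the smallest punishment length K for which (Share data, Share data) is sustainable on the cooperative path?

IC: δ(1−δ^K)/(1−δ) ≥ (14−9)/(9−5) = 5/4.
With δ = 7/10: need 1 − δ^K ≥ 5/4·(1−7/10)/(7/10), i.e. δ^K ≤ 0.4643.
Since (7/10)^2 = 0.4900 and (7/10)^3 = 0.3430, the smallest such K is 3.

3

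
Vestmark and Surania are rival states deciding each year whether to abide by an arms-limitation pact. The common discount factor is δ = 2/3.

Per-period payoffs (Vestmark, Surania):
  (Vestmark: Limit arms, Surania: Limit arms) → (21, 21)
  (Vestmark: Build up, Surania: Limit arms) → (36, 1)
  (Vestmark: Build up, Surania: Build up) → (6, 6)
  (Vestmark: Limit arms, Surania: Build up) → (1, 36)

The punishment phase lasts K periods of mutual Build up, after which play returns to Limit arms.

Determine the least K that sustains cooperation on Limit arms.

2

No profitable deviation requires (21−6)(δ+…+δ^K) ≥ 36−21, i.e. δ+…+δ^K ≥ 1 ≈ 1.0000.
With δ = 2/3, the partial sums are K=1: 0.6667, K=2: 1.1111.
K = 2 is the first length at which the sum reaches 1.0000.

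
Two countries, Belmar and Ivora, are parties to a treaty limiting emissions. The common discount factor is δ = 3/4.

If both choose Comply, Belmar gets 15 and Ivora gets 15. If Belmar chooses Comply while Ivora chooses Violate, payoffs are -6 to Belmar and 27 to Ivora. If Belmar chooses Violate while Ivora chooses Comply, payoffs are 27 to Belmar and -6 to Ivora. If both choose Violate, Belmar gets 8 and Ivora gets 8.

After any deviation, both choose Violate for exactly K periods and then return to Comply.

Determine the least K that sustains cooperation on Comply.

Need Σ_{k=1}^{K} δ^k ≥ (27−15)/(15−8) = 1.7143 at δ = 3/4.
At K = 2 the sum is 1.3125 < 1.7143; at K = 3 it is 1.7344 ≥ 1.7143.
So the minimum punishment length is K = 3.

3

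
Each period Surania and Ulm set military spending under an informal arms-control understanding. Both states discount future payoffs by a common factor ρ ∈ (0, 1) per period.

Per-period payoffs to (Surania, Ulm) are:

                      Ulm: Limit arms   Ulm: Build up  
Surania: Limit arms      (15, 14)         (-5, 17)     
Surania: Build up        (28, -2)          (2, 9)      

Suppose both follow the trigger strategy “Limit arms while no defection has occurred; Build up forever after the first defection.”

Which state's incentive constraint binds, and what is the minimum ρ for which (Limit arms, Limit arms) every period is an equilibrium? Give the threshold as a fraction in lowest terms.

Surania; ρ ≥ 1/2

Surania's threshold: (28−15)/(28−2) = 1/2.
Ulm's threshold: (17−14)/(17−9) = 3/8.
1/2 > 3/8, so Surania binds and ρ* = 1/2.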